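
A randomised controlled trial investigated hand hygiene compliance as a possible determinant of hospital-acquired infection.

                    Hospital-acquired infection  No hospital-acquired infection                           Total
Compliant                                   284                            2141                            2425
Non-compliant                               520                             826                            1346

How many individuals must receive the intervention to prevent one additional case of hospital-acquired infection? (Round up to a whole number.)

Risk in treated group = 284/2425 = 0.11711; risk in control = 520/1346 = 0.38633.
Absolute risk reduction = 0.38633 − 0.11711 = 0.26922
NNT = 1 / ARR = 1 / 0.26922 = 3.714 → round up → 4

4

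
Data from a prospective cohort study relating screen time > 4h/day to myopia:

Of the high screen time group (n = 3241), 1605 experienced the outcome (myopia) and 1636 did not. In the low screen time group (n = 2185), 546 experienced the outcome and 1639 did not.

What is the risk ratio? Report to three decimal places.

From the description: a = 1605, b = 1636, c = 546, d = 1639.
Risk in exposed = 1605/3241 = 0.49522; risk in unexposed = 546/2185 = 0.24989.
RR = 0.49522 / 0.24989 = 1.98178
The risk among the exposed is 1.98 times that among the unexposed.

1.982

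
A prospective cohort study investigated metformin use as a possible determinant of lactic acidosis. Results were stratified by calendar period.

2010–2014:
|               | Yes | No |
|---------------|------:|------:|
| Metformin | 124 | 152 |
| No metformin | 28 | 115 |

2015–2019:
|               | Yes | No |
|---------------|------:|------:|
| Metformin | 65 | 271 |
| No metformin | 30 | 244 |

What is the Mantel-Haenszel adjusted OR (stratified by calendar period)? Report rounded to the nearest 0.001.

OR_MH = Σ(aᵢdᵢ/nᵢ) / Σ(bᵢcᵢ/nᵢ), where nᵢ is the stratum total.
Stratum 1 (2010–2014): n = 419; a·d/n = 124·115/419 = 34.0334; b·c/n = 152·28/419 = 10.1575
Stratum 2 (2015–2019): n = 610; a·d/n = 65·244/610 = 26.0000; b·c/n = 271·30/610 = 13.3279
OR_MH = (34.0334 + 26.0000) / (10.1575 + 13.3279) = 60.0334 / 23.4854 = 2.55620

2.556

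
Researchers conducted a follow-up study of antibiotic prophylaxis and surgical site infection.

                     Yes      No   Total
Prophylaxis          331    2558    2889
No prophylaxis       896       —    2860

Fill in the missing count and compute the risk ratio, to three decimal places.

The missing cell is in the unexposed row: 2860 − 896 = 1964.
So a = 331, b = 2558, c = 896, d = 1964.
RR = [a/(a+b)] / [c/(c+d)] = (331/2889) / (896/2860) = 0.11457/0.31329 = 0.36571

0.366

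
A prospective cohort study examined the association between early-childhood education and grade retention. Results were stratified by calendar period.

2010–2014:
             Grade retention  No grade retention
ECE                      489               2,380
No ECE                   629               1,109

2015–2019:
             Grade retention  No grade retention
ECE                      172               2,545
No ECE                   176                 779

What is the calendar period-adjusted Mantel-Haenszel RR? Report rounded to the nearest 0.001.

RR_MH = Σ(aᵢ·n₀ᵢ/nᵢ) / Σ(cᵢ·n₁ᵢ/nᵢ), with n₁ᵢ = aᵢ+bᵢ (exposed), n₀ᵢ = cᵢ+dᵢ (unexposed), nᵢ = n₁ᵢ+n₀ᵢ.
Stratum 1 (2010–2014): n₁ = 2869, n₀ = 1738, n = 4607; a·n₀/n = 489·1738/4607 = 184.4762; c·n₁/n = 629·2869/4607 = 391.7085
Stratum 2 (2015–2019): n₁ = 2717, n₀ = 955, n = 3672; a·n₀/n = 172·955/3672 = 44.7331; c·n₁/n = 176·2717/3672 = 130.2266
RR_MH = (184.4762 + 44.7331) / (391.7085 + 130.2266) = 229.2093 / 521.9351 = 0.43915

0.439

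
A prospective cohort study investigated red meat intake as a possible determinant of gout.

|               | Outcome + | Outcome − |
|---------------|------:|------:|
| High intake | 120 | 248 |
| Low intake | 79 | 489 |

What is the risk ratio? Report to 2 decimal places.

Cells: a = 120, b = 248, c = 79, d = 489.
Risk in exposed = 120/368 = 0.32609; risk in unexposed = 79/568 = 0.13908.
RR = 0.32609 / 0.13908 = 2.34452
The risk among the exposed is 2.34 times that among the unexposed.

2.34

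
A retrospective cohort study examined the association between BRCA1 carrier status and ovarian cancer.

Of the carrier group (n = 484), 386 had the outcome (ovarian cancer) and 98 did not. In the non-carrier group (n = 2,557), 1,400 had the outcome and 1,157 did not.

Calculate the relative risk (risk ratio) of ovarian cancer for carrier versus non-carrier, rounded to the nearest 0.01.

From the description: a = 386, b = 98, c = 1400, d = 1157.
Risk in exposed = 386/484 = 0.79752; risk in unexposed = 1400/2557 = 0.54752.
RR = 0.79752 / 0.54752 = 1.45661
The risk among the exposed is 1.46 times that among the unexposed.

1.46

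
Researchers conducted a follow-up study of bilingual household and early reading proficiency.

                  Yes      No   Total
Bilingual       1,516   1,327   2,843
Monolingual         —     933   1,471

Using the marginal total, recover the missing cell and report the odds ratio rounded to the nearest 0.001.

1.981

The missing cell is in the unexposed row: 1471 − 933 = 538.
So a = 1516, b = 1327, c = 538, d = 933.
OR = (a·d)/(b·c) = (1516 × 933) / (1327 × 538) = 1414428 / 713926 = 1.98120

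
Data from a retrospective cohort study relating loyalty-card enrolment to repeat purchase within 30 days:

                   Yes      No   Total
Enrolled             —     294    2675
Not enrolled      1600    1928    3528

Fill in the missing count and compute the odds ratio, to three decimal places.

The missing cell is in the exposed row: 2675 − 294 = 2381.
So a = 2381, b = 294, c = 1600, d = 1928.
OR = (a·d)/(b·c) = (2381 × 1928) / (294 × 1600) = 4590568 / 470400 = 9.75886

9.759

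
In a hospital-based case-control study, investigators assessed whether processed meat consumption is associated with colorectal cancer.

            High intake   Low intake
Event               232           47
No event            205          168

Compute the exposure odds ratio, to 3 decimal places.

4.045

Reading the table with exposure as columns: a = 232 (High intake, case), b = 205 (High intake, non-case), c = 47 (Low intake, case), d = 168.
OR = (a·d)/(b·c) = (232 × 168) / (205 × 47) = 38976 / 9635 = 4.04525
The odds of colorectal cancer are about 4.05 times as high in the high intake group.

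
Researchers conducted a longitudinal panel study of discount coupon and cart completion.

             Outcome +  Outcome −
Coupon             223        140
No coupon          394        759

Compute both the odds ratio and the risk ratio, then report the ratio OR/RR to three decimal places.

Cells: a = 223, b = 140, c = 394, d = 759.
OR = (223·759)/(140·394) = 169257/55160 = 3.06847
Risk in exposed = 223/363 = 0.61433; risk in unexposed = 394/1153 = 0.34172; RR = 1.79776
OR/RR = 3.06847 / 1.79776 = 1.70683
The outcome is not rare, so the OR lies further from 1 than the RR.

1.707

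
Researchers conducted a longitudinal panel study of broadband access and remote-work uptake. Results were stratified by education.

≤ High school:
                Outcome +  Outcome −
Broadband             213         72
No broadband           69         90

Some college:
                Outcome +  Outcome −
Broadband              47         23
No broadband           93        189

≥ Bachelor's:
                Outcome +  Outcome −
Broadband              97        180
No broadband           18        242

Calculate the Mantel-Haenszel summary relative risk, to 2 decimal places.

RR_MH = Σ(aᵢ·n₀ᵢ/nᵢ) / Σ(cᵢ·n₁ᵢ/nᵢ), with n₁ᵢ = aᵢ+bᵢ (exposed), n₀ᵢ = cᵢ+dᵢ (unexposed), nᵢ = n₁ᵢ+n₀ᵢ.
Stratum 1 (≤ High school): n₁ = 285, n₀ = 159, n = 444; a·n₀/n = 213·159/444 = 76.2770; c·n₁/n = 69·285/444 = 44.2905
Stratum 2 (Some college): n₁ = 70, n₀ = 282, n = 352; a·n₀/n = 47·282/352 = 37.6534; c·n₁/n = 93·70/352 = 18.4943
Stratum 3 (≥ Bachelor's): n₁ = 277, n₀ = 260, n = 537; a·n₀/n = 97·260/537 = 46.9646; c·n₁/n = 18·277/537 = 9.2849
RR_MH = (76.2770 + 37.6534 + 46.9646) / (44.2905 + 18.4943 + 9.2849) = 160.8951 / 72.0698 = 2.23249

2.23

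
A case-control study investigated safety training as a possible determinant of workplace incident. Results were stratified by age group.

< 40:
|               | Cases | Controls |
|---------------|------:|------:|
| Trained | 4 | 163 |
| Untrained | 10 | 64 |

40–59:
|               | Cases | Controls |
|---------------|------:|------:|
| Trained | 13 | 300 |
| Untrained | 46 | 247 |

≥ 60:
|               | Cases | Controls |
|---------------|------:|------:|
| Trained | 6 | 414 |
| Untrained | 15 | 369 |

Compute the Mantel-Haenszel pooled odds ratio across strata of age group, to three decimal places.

0.245

OR_MH = Σ(aᵢdᵢ/nᵢ) / Σ(bᵢcᵢ/nᵢ), where nᵢ is the stratum total.
Stratum 1 (< 40): n = 241; a·d/n = 4·64/241 = 1.0622; b·c/n = 163·10/241 = 6.7635
Stratum 2 (40–59): n = 606; a·d/n = 13·247/606 = 5.2987; b·c/n = 300·46/606 = 22.7723
Stratum 3 (≥ 60): n = 804; a·d/n = 6·369/804 = 2.7537; b·c/n = 414·15/804 = 7.7239
OR_MH = (1.0622 + 5.2987 + 2.7537) / (6.7635 + 22.7723 + 7.7239) = 9.1147 / 37.2596 = 0.24463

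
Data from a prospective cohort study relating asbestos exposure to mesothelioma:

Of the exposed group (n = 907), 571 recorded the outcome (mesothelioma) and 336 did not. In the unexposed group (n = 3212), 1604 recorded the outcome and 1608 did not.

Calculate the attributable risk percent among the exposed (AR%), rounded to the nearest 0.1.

20.7

From the description: a = 571, b = 336, c = 1604, d = 1608.
Risk in exposed = 571/907 = 0.62955; risk in unexposed = 1604/3212 = 0.49938.
RR = 0.62955/0.49938 = 1.26067
AR% = (RR − 1)/RR × 100 = (1.26067 − 1)/1.26067 × 100 = 20.6768%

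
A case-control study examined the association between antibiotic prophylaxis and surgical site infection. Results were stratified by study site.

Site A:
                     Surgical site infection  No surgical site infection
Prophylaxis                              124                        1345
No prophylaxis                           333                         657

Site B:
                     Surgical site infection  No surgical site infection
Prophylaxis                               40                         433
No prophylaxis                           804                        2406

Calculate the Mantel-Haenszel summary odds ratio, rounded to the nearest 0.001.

OR_MH = Σ(aᵢdᵢ/nᵢ) / Σ(bᵢcᵢ/nᵢ), where nᵢ is the stratum total.
Stratum 1 (Site A): n = 2459; a·d/n = 124·657/2459 = 33.1305; b·c/n = 1345·333/2459 = 182.1411
Stratum 2 (Site B): n = 3683; a·d/n = 40·2406/3683 = 26.1309; b·c/n = 433·804/3683 = 94.5240
OR_MH = (33.1305 + 26.1309) / (182.1411 + 94.5240) = 59.2614 / 276.6651 = 0.21420

0.214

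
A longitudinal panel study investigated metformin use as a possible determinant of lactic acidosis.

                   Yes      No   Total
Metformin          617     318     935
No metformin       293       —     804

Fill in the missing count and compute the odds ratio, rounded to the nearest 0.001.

The missing cell is in the unexposed row: 804 − 293 = 511.
So a = 617, b = 318, c = 293, d = 511.
OR = (a·d)/(b·c) = (617 × 511) / (318 × 293) = 315287 / 93174 = 3.38385

3.384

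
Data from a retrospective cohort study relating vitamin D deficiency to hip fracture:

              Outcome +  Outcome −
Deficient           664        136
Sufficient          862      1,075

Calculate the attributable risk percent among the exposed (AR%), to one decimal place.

46.4

Cells: a = 664, b = 136, c = 862, d = 1075.
Risk in exposed = 664/800 = 0.83000; risk in unexposed = 862/1937 = 0.44502.
RR = 0.83000/0.44502 = 1.86509
AR% = (RR − 1)/RR × 100 = (1.86509 − 1)/1.86509 × 100 = 46.3834%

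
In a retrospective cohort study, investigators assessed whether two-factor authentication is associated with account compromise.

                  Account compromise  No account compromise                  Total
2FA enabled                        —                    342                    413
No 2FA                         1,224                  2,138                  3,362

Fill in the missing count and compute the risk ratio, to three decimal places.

The missing cell is in the exposed row: 413 − 342 = 71.
So a = 71, b = 342, c = 1224, d = 2138.
RR = [a/(a+b)] / [c/(c+d)] = (71/413) / (1224/3362) = 0.17191/0.36407 = 0.47220

0.472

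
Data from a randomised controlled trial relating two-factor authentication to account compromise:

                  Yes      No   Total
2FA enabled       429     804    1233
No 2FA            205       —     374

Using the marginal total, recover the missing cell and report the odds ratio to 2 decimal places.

0.44

The missing cell is in the unexposed row: 374 − 205 = 169.
So a = 429, b = 804, c = 205, d = 169.
OR = (a·d)/(b·c) = (429 × 169) / (804 × 205) = 72501 / 164820 = 0.43988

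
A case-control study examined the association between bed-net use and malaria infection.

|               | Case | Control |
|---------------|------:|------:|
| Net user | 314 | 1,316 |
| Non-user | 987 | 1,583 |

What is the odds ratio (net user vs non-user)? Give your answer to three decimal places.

Cells: a = 314, b = 1316, c = 987, d = 1583.
OR = (a·d)/(b·c) = (314 × 1583) / (1316 × 987) = 497062 / 1298892 = 0.38268
Exposure is associated with lower odds of malaria infection (OR = 0.38 < 1).

0.383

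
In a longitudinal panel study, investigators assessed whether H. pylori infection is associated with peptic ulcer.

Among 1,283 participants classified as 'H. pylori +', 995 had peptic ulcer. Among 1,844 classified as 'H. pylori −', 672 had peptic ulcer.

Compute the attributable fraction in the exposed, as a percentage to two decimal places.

From the description: a = 995, b = 288, c = 672, d = 1172.
Risk in exposed = 995/1283 = 0.77553; risk in unexposed = 672/1844 = 0.36443.
RR = 0.77553/0.36443 = 2.12808
AR% = (RR − 1)/RR × 100 = (2.12808 − 1)/2.12808 × 100 = 53.0093%

53.01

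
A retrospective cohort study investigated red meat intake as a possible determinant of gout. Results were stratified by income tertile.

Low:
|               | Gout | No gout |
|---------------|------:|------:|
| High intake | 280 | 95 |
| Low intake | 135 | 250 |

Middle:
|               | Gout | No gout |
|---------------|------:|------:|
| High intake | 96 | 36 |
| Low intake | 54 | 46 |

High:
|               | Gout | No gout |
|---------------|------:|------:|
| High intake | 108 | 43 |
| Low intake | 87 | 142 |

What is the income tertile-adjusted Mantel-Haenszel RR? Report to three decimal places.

1.882

RR_MH = Σ(aᵢ·n₀ᵢ/nᵢ) / Σ(cᵢ·n₁ᵢ/nᵢ), with n₁ᵢ = aᵢ+bᵢ (exposed), n₀ᵢ = cᵢ+dᵢ (unexposed), nᵢ = n₁ᵢ+n₀ᵢ.
Stratum 1 (Low): n₁ = 375, n₀ = 385, n = 760; a·n₀/n = 280·385/760 = 141.8421; c·n₁/n = 135·375/760 = 66.6118
Stratum 2 (Middle): n₁ = 132, n₀ = 100, n = 232; a·n₀/n = 96·100/232 = 41.3793; c·n₁/n = 54·132/232 = 30.7241
Stratum 3 (High): n₁ = 151, n₀ = 229, n = 380; a·n₀/n = 108·229/380 = 65.0842; c·n₁/n = 87·151/380 = 34.5711
RR_MH = (141.8421 + 41.3793 + 65.0842) / (66.6118 + 30.7241 + 34.5711) = 248.3056 / 131.9070 = 1.88243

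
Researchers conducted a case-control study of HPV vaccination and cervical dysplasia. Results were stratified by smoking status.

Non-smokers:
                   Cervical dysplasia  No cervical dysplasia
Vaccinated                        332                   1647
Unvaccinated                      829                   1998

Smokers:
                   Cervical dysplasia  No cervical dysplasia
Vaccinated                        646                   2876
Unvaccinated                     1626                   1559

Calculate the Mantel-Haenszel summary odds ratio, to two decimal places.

0.29

OR_MH = Σ(aᵢdᵢ/nᵢ) / Σ(bᵢcᵢ/nᵢ), where nᵢ is the stratum total.
Stratum 1 (Non-smokers): n = 4806; a·d/n = 332·1998/4806 = 138.0225; b·c/n = 1647·829/4806 = 284.0955
Stratum 2 (Smokers): n = 6707; a·d/n = 646·1559/6707 = 150.1586; b·c/n = 2876·1626/6707 = 697.2381
OR_MH = (138.0225 + 150.1586) / (284.0955 + 697.2381) = 288.1811 / 981.3336 = 0.29366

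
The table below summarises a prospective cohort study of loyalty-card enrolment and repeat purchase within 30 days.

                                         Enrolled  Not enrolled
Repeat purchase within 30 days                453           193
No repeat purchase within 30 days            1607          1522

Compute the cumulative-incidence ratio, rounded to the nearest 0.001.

1.954

Reading the table with exposure as columns: a = 453 (Enrolled, case), b = 1607 (Enrolled, non-case), c = 193 (Not enrolled, case), d = 1522.
Risk in exposed = 453/2060 = 0.21990; risk in unexposed = 193/1715 = 0.11254.
RR = 0.21990 / 0.11254 = 1.95406
The risk among the exposed is 1.95 times that among the unexposed.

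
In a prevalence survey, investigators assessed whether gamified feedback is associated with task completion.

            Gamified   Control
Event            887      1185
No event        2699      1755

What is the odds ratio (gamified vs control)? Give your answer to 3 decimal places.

0.487

Reading the table with exposure as columns: a = 887 (Gamified, case), b = 2699 (Gamified, non-case), c = 1185 (Control, case), d = 1755.
OR = (a·d)/(b·c) = (887 × 1755) / (2699 × 1185) = 1556685 / 3198315 = 0.48672
Exposure is associated with lower odds of task completion (OR = 0.49 < 1).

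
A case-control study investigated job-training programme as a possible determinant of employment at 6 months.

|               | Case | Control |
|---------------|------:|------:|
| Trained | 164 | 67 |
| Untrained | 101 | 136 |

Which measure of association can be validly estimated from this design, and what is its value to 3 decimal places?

3.296

Cells: a = 164, b = 67, c = 101, d = 136.
This is a case-control study: participants were sampled on outcome status, so risks in the source population cannot be estimated directly — relative risk is not valid here. The odds ratio is the appropriate measure.
OR = (a·d)/(b·c) = (164 × 136) / (67 × 101) = 22304 / 6767 = 3.29600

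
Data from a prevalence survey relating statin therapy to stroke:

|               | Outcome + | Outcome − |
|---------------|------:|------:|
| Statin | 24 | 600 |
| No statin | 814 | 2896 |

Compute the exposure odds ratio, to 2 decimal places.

0.14

Cells: a = 24, b = 600, c = 814, d = 2896.
OR = (a·d)/(b·c) = (24 × 2896) / (600 × 814) = 69504 / 488400 = 0.14231
Exposure is associated with lower odds of stroke (OR = 0.14 < 1).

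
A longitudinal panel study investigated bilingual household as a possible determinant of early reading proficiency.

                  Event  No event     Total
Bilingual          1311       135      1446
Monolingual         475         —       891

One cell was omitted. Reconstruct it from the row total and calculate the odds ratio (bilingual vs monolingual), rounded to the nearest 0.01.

The missing cell is in the unexposed row: 891 − 475 = 416.
So a = 1311, b = 135, c = 475, d = 416.
OR = (a·d)/(b·c) = (1311 × 416) / (135 × 475) = 545376 / 64125 = 8.50489

8.50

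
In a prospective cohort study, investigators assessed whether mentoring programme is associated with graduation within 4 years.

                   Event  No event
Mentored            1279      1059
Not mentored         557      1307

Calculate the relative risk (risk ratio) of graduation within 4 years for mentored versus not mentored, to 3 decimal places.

1.831

Cells: a = 1279, b = 1059, c = 557, d = 1307.
Risk in exposed = 1279/2338 = 0.54705; risk in unexposed = 557/1864 = 0.29882.
RR = 0.54705 / 0.29882 = 1.83070
The risk among the exposed is 1.83 times that among the unexposed.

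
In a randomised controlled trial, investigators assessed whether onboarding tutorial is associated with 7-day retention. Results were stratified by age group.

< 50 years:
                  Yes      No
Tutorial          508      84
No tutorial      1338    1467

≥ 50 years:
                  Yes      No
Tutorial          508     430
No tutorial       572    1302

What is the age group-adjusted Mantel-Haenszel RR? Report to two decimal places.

RR_MH = Σ(aᵢ·n₀ᵢ/nᵢ) / Σ(cᵢ·n₁ᵢ/nᵢ), with n₁ᵢ = aᵢ+bᵢ (exposed), n₀ᵢ = cᵢ+dᵢ (unexposed), nᵢ = n₁ᵢ+n₀ᵢ.
Stratum 1 (< 50 years): n₁ = 592, n₀ = 2805, n = 3397; a·n₀/n = 508·2805/3397 = 419.4701; c·n₁/n = 1338·592/3397 = 233.1752
Stratum 2 (≥ 50 years): n₁ = 938, n₀ = 1874, n = 2812; a·n₀/n = 508·1874/2812 = 338.5462; c·n₁/n = 572·938/2812 = 190.8023
RR_MH = (419.4701 + 338.5462) / (233.1752 + 190.8023) = 758.0164 / 423.9774 = 1.78787

1.79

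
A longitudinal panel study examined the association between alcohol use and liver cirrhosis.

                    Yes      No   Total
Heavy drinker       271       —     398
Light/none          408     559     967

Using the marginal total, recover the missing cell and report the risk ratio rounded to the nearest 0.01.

1.61

The missing cell is in the exposed row: 398 − 271 = 127.
So a = 271, b = 127, c = 408, d = 559.
RR = [a/(a+b)] / [c/(c+d)] = (271/398) / (408/967) = 0.68090/0.42192 = 1.61381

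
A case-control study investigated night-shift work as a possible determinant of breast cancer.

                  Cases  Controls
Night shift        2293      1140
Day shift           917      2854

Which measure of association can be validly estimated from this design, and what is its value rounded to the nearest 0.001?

6.260

Cells: a = 2293, b = 1140, c = 917, d = 2854.
This is a case-control study: participants were sampled on outcome status, so risks in the source population cannot be estimated directly — relative risk is not valid here. The odds ratio is the appropriate measure.
OR = (a·d)/(b·c) = (2293 × 2854) / (1140 × 917) = 6544222 / 1045380 = 6.26014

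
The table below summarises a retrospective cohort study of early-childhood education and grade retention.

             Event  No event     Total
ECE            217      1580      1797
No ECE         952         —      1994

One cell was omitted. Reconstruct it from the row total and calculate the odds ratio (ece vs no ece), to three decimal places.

The missing cell is in the unexposed row: 1994 − 952 = 1042.
So a = 217, b = 1580, c = 952, d = 1042.
OR = (a·d)/(b·c) = (217 × 1042) / (1580 × 952) = 226114 / 1504160 = 0.15033

0.150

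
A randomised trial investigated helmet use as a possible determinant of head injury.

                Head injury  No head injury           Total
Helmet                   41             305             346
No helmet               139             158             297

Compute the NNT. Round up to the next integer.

3

Risk in treated group = 41/346 = 0.11850; risk in control = 139/297 = 0.46801.
Absolute risk reduction = 0.46801 − 0.11850 = 0.34952
NNT = 1 / ARR = 1 / 0.34952 = 2.861 → round up → 3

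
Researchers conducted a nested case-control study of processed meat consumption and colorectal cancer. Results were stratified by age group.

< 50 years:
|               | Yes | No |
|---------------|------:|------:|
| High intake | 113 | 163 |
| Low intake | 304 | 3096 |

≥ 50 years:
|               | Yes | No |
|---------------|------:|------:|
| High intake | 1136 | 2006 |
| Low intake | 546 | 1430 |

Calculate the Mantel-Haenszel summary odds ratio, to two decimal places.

OR_MH = Σ(aᵢdᵢ/nᵢ) / Σ(bᵢcᵢ/nᵢ), where nᵢ is the stratum total.
Stratum 1 (< 50 years): n = 3676; a·d/n = 113·3096/3676 = 95.1708; b·c/n = 163·304/3676 = 13.4799
Stratum 2 (≥ 50 years): n = 5118; a·d/n = 1136·1430/5118 = 317.4052; b·c/n = 2006·546/5118 = 214.0047
OR_MH = (95.1708 + 317.4052) / (13.4799 + 214.0047) = 412.5761 / 227.4846 = 1.81364

1.81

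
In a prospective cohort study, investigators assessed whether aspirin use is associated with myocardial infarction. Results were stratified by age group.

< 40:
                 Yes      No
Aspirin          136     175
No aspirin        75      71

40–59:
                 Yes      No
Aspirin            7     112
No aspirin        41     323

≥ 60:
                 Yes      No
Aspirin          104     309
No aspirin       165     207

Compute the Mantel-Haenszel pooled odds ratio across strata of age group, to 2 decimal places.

OR_MH = Σ(aᵢdᵢ/nᵢ) / Σ(bᵢcᵢ/nᵢ), where nᵢ is the stratum total.
Stratum 1 (< 40): n = 457; a·d/n = 136·71/457 = 21.1291; b·c/n = 175·75/457 = 28.7199
Stratum 2 (40–59): n = 483; a·d/n = 7·323/483 = 4.6812; b·c/n = 112·41/483 = 9.5072
Stratum 3 (≥ 60): n = 785; a·d/n = 104·207/785 = 27.4242; b·c/n = 309·165/785 = 64.9490
OR_MH = (21.1291 + 4.6812 + 27.4242) / (28.7199 + 9.5072 + 64.9490) = 53.2345 / 103.1762 = 0.51596

0.52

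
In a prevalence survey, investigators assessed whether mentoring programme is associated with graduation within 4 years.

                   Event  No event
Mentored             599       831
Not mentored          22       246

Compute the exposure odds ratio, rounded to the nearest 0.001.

8.060

Cells: a = 599, b = 831, c = 22, d = 246.
OR = (a·d)/(b·c) = (599 × 246) / (831 × 22) = 147354 / 18282 = 8.06006
The odds of graduation within 4 years are about 8.06 times as high in the mentored group.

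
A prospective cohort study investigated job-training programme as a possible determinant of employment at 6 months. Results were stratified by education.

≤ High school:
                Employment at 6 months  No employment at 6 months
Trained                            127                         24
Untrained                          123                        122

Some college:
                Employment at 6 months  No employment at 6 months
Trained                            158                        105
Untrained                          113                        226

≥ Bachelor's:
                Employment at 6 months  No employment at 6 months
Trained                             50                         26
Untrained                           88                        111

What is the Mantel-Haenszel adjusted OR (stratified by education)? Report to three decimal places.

3.343

OR_MH = Σ(aᵢdᵢ/nᵢ) / Σ(bᵢcᵢ/nᵢ), where nᵢ is the stratum total.
Stratum 1 (≤ High school): n = 396; a·d/n = 127·122/396 = 39.1263; b·c/n = 24·123/396 = 7.4545
Stratum 2 (Some college): n = 602; a·d/n = 158·226/602 = 59.3156; b·c/n = 105·113/602 = 19.7093
Stratum 3 (≥ Bachelor's): n = 275; a·d/n = 50·111/275 = 20.1818; b·c/n = 26·88/275 = 8.3200
OR_MH = (39.1263 + 59.3156 + 20.1818) / (7.4545 + 19.7093 + 8.3200) = 118.6237 / 35.4838 = 3.34303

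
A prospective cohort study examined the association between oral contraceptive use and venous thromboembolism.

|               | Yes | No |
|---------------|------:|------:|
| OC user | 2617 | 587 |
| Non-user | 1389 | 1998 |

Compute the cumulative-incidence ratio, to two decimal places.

1.99

Cells: a = 2617, b = 587, c = 1389, d = 1998.
Risk in exposed = 2617/3204 = 0.81679; risk in unexposed = 1389/3387 = 0.41010.
RR = 0.81679 / 0.41010 = 1.99170
The risk among the exposed is 1.99 times that among the unexposed.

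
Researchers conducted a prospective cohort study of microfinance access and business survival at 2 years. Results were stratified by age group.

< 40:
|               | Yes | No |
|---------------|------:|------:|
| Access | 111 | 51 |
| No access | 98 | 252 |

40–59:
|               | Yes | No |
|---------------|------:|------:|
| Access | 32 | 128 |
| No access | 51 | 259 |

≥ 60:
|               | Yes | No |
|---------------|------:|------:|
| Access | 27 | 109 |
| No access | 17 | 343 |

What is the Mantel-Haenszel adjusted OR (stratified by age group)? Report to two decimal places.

OR_MH = Σ(aᵢdᵢ/nᵢ) / Σ(bᵢcᵢ/nᵢ), where nᵢ is the stratum total.
Stratum 1 (< 40): n = 512; a·d/n = 111·252/512 = 54.6328; b·c/n = 51·98/512 = 9.7617
Stratum 2 (40–59): n = 470; a·d/n = 32·259/470 = 17.6340; b·c/n = 128·51/470 = 13.8894
Stratum 3 (≥ 60): n = 496; a·d/n = 27·343/496 = 18.6714; b·c/n = 109·17/496 = 3.7359
OR_MH = (54.6328 + 17.6340 + 18.6714) / (9.7617 + 13.8894 + 3.7359) = 90.9382 / 27.3870 = 3.32049

3.32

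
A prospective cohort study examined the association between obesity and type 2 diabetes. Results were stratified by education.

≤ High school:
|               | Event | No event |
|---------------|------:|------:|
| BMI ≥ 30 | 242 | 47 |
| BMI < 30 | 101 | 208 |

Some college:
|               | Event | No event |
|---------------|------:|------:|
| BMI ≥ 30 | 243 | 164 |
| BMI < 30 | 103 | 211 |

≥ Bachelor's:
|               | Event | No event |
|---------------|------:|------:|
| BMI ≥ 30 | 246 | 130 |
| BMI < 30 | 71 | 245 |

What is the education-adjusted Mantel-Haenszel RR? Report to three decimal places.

2.358

RR_MH = Σ(aᵢ·n₀ᵢ/nᵢ) / Σ(cᵢ·n₁ᵢ/nᵢ), with n₁ᵢ = aᵢ+bᵢ (exposed), n₀ᵢ = cᵢ+dᵢ (unexposed), nᵢ = n₁ᵢ+n₀ᵢ.
Stratum 1 (≤ High school): n₁ = 289, n₀ = 309, n = 598; a·n₀/n = 242·309/598 = 125.0468; c·n₁/n = 101·289/598 = 48.8110
Stratum 2 (Some college): n₁ = 407, n₀ = 314, n = 721; a·n₀/n = 243·314/721 = 105.8280; c·n₁/n = 103·407/721 = 58.1429
Stratum 3 (≥ Bachelor's): n₁ = 376, n₀ = 316, n = 692; a·n₀/n = 246·316/692 = 112.3353; c·n₁/n = 71·376/692 = 38.5780
RR_MH = (125.0468 + 105.8280 + 112.3353) / (48.8110 + 58.1429 + 38.5780) = 343.2101 / 145.5319 = 2.35831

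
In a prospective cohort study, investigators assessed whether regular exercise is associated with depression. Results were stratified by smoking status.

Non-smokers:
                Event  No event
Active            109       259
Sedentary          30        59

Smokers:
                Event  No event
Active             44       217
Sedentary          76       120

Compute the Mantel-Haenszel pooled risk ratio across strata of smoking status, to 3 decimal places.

RR_MH = Σ(aᵢ·n₀ᵢ/nᵢ) / Σ(cᵢ·n₁ᵢ/nᵢ), with n₁ᵢ = aᵢ+bᵢ (exposed), n₀ᵢ = cᵢ+dᵢ (unexposed), nᵢ = n₁ᵢ+n₀ᵢ.
Stratum 1 (Non-smokers): n₁ = 368, n₀ = 89, n = 457; a·n₀/n = 109·89/457 = 21.2276; c·n₁/n = 30·368/457 = 24.1575
Stratum 2 (Smokers): n₁ = 261, n₀ = 196, n = 457; a·n₀/n = 44·196/457 = 18.8709; c·n₁/n = 76·261/457 = 43.4048
RR_MH = (21.2276 + 18.8709) / (24.1575 + 43.4048) = 40.0985 / 67.5624 = 0.59350

0.594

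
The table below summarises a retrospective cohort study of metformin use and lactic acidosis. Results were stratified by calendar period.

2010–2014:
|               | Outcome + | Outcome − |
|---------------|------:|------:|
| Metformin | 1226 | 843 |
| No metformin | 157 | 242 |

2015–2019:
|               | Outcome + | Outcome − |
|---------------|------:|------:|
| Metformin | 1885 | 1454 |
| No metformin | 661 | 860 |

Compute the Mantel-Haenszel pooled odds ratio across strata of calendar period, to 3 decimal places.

OR_MH = Σ(aᵢdᵢ/nᵢ) / Σ(bᵢcᵢ/nᵢ), where nᵢ is the stratum total.
Stratum 1 (2010–2014): n = 2468; a·d/n = 1226·242/2468 = 120.2156; b·c/n = 843·157/2468 = 53.6268
Stratum 2 (2015–2019): n = 4860; a·d/n = 1885·860/4860 = 333.5597; b·c/n = 1454·661/4860 = 197.7560
OR_MH = (120.2156 + 333.5597) / (53.6268 + 197.7560) = 453.7752 / 251.3828 = 1.80512

1.805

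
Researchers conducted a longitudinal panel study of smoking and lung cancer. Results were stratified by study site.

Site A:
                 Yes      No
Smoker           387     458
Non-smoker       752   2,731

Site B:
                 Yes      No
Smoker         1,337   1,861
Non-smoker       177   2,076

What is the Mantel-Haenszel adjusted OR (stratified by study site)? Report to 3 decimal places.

5.381

OR_MH = Σ(aᵢdᵢ/nᵢ) / Σ(bᵢcᵢ/nᵢ), where nᵢ is the stratum total.
Stratum 1 (Site A): n = 4328; a·d/n = 387·2731/4328 = 244.1999; b·c/n = 458·752/4328 = 79.5786
Stratum 2 (Site B): n = 5451; a·d/n = 1337·2076/5451 = 509.1932; b·c/n = 1861·177/5451 = 60.4287
OR_MH = (244.1999 + 509.1932) / (79.5786 + 60.4287) = 753.3930 / 140.0073 = 5.38110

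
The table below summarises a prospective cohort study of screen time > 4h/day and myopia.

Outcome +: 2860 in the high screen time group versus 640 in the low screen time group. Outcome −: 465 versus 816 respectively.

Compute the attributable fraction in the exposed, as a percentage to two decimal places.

From the description: a = 2860, b = 465, c = 640, d = 816.
Risk in exposed = 2860/3325 = 0.86015; risk in unexposed = 640/1456 = 0.43956.
RR = 0.86015/0.43956 = 1.95684
AR% = (RR − 1)/RR × 100 = (1.95684 − 1)/1.95684 × 100 = 48.8973%

48.90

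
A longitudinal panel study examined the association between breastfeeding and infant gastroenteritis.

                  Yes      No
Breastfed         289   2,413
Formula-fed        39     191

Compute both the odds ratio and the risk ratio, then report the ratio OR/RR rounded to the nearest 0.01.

0.93

Cells: a = 289, b = 2413, c = 39, d = 191.
OR = (289·191)/(2413·39) = 55199/94107 = 0.58656
Risk in exposed = 289/2702 = 0.10696; risk in unexposed = 39/230 = 0.16957; RR = 0.63078
OR/RR = 0.58656 / 0.63078 = 0.92989
The outcome is not rare, so the OR lies further from 1 than the RR.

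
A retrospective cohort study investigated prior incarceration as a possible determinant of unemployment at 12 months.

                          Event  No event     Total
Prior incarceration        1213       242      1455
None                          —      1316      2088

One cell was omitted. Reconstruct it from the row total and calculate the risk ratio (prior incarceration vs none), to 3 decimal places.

2.255

The missing cell is in the unexposed row: 2088 − 1316 = 772.
So a = 1213, b = 242, c = 772, d = 1316.
RR = [a/(a+b)] / [c/(c+d)] = (1213/1455) / (772/2088) = 0.83368/0.36973 = 2.25482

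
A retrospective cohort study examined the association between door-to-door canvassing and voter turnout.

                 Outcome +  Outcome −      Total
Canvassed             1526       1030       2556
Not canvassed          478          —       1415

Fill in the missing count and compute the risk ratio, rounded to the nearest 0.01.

The missing cell is in the unexposed row: 1415 − 478 = 937.
So a = 1526, b = 1030, c = 478, d = 937.
RR = [a/(a+b)] / [c/(c+d)] = (1526/2556) / (478/1415) = 0.59703/0.33781 = 1.76735

1.77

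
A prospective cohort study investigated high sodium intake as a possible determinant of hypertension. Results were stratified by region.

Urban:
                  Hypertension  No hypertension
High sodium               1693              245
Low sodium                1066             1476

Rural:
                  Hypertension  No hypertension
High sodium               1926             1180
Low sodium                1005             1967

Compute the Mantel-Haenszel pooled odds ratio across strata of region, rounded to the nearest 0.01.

OR_MH = Σ(aᵢdᵢ/nᵢ) / Σ(bᵢcᵢ/nᵢ), where nᵢ is the stratum total.
Stratum 1 (Urban): n = 4480; a·d/n = 1693·1476/4480 = 557.7830; b·c/n = 245·1066/4480 = 58.2969
Stratum 2 (Rural): n = 6078; a·d/n = 1926·1967/6078 = 623.3040; b·c/n = 1180·1005/6078 = 195.1135
OR_MH = (557.7830 + 623.3040) / (58.2969 + 195.1135) = 1181.0871 / 253.4104 = 4.66077

4.66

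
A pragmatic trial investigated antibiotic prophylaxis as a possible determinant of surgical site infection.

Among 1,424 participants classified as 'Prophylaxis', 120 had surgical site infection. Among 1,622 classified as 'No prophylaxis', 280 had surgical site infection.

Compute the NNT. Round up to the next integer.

12

Risk in treated group = 120/1424 = 0.08427; risk in control = 280/1622 = 0.17263.
Absolute risk reduction = 0.17263 − 0.08427 = 0.08836
NNT = 1 / ARR = 1 / 0.08836 = 11.318 → round up → 12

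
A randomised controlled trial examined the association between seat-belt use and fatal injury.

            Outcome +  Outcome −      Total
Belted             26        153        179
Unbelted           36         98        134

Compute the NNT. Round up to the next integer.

9

Risk in treated group = 26/179 = 0.14525; risk in control = 36/134 = 0.26866.
Absolute risk reduction = 0.26866 − 0.14525 = 0.12341
NNT = 1 / ARR = 1 / 0.12341 = 8.103 → round up → 9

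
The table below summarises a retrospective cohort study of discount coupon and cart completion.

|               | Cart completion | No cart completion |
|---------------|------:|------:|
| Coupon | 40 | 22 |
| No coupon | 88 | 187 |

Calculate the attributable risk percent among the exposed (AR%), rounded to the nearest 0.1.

50.4

Cells: a = 40, b = 22, c = 88, d = 187.
Risk in exposed = 40/62 = 0.64516; risk in unexposed = 88/275 = 0.32000.
RR = 0.64516/0.32000 = 2.01613
AR% = (RR − 1)/RR × 100 = (2.01613 − 1)/2.01613 × 100 = 50.4000%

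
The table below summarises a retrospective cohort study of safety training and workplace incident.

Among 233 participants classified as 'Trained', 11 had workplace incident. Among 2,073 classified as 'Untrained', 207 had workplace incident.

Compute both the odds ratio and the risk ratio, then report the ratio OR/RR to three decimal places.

0.945

From the description: a = 11, b = 222, c = 207, d = 1866.
OR = (11·1866)/(222·207) = 20526/45954 = 0.44666
Risk in exposed = 11/233 = 0.04721; risk in unexposed = 207/2073 = 0.09986; RR = 0.47279
OR/RR = 0.44666 / 0.47279 = 0.94475
The outcome is rare in both groups, so OR ≈ RR (ratio near 1).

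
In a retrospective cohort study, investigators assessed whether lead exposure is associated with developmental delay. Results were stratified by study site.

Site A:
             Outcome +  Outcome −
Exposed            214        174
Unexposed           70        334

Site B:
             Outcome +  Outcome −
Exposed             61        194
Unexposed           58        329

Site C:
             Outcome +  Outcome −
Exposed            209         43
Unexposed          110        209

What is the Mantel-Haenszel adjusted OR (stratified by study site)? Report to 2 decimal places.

OR_MH = Σ(aᵢdᵢ/nᵢ) / Σ(bᵢcᵢ/nᵢ), where nᵢ is the stratum total.
Stratum 1 (Site A): n = 792; a·d/n = 214·334/792 = 90.2475; b·c/n = 174·70/792 = 15.3788
Stratum 2 (Site B): n = 642; a·d/n = 61·329/642 = 31.2601; b·c/n = 194·58/642 = 17.5265
Stratum 3 (Site C): n = 571; a·d/n = 209·209/571 = 76.4991; b·c/n = 43·110/571 = 8.2837
OR_MH = (90.2475 + 31.2601 + 76.4991) / (15.3788 + 17.5265 + 8.2837) = 198.0067 / 41.1890 = 4.80727

4.81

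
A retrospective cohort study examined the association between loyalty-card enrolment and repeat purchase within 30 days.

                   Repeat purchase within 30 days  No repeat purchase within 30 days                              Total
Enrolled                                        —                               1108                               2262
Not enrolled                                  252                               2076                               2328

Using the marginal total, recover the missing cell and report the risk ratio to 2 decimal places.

The missing cell is in the exposed row: 2262 − 1108 = 1154.
So a = 1154, b = 1108, c = 252, d = 2076.
RR = [a/(a+b)] / [c/(c+d)] = (1154/2262) / (252/2328) = 0.51017/0.10825 = 4.71298

4.71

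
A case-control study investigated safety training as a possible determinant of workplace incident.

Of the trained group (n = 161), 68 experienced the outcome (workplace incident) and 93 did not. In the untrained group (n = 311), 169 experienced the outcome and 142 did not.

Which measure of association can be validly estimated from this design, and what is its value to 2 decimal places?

From the description: a = 68, b = 93, c = 169, d = 142.
This is a case-control study: participants were sampled on outcome status, so risks in the source population cannot be estimated directly — relative risk is not valid here. The odds ratio is the appropriate measure.
OR = (a·d)/(b·c) = (68 × 142) / (93 × 169) = 9656 / 15717 = 0.61437

0.61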